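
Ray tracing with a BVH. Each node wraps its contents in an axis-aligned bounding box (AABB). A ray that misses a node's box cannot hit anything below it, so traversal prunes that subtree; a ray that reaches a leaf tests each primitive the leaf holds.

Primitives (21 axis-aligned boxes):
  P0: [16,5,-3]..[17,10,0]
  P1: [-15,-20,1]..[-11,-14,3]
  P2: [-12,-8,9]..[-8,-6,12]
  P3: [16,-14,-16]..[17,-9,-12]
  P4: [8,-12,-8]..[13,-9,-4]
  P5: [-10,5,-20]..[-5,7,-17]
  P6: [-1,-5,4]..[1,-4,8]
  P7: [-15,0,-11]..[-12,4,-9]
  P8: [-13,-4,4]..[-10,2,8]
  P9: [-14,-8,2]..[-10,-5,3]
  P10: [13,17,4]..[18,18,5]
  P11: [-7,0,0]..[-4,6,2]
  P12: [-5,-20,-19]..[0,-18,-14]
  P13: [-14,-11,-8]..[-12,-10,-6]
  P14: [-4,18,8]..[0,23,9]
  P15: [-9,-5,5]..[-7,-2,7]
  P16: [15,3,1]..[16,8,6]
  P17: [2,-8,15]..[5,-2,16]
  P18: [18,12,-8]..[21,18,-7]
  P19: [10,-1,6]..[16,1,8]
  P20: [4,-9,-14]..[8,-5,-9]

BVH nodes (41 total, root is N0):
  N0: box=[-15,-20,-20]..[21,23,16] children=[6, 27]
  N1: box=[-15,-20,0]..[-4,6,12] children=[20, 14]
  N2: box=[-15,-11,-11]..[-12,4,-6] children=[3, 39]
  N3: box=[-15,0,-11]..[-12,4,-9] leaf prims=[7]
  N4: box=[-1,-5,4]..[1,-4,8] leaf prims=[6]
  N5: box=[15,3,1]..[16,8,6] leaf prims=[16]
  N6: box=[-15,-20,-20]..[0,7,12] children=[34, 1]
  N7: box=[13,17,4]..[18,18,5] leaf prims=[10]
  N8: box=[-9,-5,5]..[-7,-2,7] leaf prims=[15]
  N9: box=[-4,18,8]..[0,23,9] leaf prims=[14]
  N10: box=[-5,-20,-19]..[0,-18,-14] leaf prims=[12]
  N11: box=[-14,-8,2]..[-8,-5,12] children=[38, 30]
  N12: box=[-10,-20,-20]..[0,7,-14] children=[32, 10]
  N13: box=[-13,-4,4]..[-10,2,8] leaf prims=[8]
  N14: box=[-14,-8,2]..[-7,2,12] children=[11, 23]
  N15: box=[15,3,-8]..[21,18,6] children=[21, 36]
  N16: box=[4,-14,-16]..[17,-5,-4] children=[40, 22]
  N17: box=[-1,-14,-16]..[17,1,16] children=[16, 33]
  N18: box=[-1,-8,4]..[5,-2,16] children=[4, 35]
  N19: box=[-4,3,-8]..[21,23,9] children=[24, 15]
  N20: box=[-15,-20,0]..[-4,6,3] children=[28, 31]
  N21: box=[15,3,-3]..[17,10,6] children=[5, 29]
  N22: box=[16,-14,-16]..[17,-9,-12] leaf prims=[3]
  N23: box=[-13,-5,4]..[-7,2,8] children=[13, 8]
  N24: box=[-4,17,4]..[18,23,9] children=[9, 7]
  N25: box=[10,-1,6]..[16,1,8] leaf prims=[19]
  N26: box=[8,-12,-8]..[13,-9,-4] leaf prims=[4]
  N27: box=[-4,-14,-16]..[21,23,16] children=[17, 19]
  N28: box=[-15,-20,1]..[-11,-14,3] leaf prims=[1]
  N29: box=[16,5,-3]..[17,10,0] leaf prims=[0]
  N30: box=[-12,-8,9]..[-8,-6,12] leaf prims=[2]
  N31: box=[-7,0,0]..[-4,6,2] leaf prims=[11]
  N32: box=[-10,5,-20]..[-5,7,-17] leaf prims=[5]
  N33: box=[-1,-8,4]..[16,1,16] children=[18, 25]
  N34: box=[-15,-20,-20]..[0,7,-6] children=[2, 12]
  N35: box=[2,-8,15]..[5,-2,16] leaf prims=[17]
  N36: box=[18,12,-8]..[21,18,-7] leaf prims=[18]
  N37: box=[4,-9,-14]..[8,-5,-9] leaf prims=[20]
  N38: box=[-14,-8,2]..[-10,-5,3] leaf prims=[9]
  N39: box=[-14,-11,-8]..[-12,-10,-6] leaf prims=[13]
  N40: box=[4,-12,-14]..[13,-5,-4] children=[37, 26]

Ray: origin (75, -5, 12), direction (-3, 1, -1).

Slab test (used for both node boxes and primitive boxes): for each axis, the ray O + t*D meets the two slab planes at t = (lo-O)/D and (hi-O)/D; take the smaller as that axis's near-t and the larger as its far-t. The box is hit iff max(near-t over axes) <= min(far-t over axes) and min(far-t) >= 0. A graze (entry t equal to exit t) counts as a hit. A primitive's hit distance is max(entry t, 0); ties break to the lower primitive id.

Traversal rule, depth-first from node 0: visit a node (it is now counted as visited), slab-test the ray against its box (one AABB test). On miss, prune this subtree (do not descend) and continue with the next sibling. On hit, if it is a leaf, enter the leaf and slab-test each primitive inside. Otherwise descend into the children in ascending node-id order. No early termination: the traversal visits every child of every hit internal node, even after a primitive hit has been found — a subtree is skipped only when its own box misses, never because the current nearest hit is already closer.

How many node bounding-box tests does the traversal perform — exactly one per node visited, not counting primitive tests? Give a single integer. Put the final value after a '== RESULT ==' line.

Walk:
N0 x:[18,30] y:[-15,28] z:[-4,32] -> hit [18,28], descend [6, 27]
  N6 x:[25,30] y:[-15,12] z:[0,32] -> miss, prune
  N27 x:[18,79/3] y:[-9,28] z:[-4,28] -> hit [18,79/3], descend [17, 19]
    N17 x:[58/3,76/3] y:[-9,6] z:[-4,28] -> miss, prune
    N19 x:[18,79/3] y:[8,28] z:[3,20] -> hit [18,20], descend [15, 24]
      N15 x:[18,20] y:[8,23] z:[6,20] -> hit [18,20], descend [21, 36]
        N21 x:[58/3,20] y:[8,15] z:[6,15] -> miss, prune
        N36 x:[18,19] y:[17,23] z:[19,20] -> hit [19,19] leaf, test {P18@t=19}
      N24 x:[19,79/3] y:[22,28] z:[3,8] -> miss, prune

Summary -> nodes [0, 6, 27, 17, 19, 15, 21, 36, 24]; box-tests=9; leaf-entries=1; first=P18

== RESULT ==
9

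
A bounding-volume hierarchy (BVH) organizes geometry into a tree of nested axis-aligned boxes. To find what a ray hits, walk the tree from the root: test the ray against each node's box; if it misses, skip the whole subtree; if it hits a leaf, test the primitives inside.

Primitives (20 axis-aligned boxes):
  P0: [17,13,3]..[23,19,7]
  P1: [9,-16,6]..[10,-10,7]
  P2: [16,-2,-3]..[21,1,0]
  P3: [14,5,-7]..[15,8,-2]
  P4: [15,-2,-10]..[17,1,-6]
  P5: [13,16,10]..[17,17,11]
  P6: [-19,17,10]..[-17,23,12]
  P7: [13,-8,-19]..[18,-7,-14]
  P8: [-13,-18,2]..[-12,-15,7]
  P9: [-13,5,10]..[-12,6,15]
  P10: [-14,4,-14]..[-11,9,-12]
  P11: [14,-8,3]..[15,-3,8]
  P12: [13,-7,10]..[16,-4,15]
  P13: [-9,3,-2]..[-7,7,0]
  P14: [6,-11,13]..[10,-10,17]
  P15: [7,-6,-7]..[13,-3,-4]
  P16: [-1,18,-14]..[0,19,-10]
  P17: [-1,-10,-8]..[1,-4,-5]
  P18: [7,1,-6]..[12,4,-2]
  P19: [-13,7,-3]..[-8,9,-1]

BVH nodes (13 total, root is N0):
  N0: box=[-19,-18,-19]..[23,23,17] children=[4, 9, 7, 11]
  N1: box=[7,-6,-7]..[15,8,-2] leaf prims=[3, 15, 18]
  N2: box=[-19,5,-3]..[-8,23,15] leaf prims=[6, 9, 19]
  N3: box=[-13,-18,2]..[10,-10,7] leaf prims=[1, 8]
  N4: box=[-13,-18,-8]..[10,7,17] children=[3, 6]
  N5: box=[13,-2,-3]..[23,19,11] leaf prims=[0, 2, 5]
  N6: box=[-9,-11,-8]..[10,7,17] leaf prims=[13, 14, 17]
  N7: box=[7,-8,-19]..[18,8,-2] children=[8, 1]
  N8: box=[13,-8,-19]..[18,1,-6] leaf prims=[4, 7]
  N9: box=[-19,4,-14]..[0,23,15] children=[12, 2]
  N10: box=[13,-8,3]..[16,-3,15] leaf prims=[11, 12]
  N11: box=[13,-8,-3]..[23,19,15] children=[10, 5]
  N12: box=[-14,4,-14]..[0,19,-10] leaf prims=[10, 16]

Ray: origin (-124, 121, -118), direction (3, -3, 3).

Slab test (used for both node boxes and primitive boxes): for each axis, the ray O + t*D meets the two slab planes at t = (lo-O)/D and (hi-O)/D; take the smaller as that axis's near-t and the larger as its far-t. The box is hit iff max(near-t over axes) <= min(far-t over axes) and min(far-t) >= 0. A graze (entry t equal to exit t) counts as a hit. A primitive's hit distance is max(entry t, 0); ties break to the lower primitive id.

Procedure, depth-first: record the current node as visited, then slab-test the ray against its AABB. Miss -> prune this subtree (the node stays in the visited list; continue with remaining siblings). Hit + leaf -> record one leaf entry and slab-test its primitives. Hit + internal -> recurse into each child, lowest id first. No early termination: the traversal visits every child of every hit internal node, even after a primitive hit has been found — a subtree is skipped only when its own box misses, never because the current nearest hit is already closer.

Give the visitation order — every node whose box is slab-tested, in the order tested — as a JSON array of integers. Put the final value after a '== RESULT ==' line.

Walk:
N0 x:[35,49] y:[98/3,139/3] z:[33,45] -> hit [35,45], descend [4, 7, 9, 11]
  N4 x:[37,134/3] y:[38,139/3] z:[110/3,45] -> hit [38,134/3], descend [3, 6]
    N3 x:[37,134/3] y:[131/3,139/3] z:[40,125/3] -> miss, prune
    N6 x:[115/3,134/3] y:[38,44] z:[110/3,45] -> hit [115/3,44] leaf, test {P13@t=116/3, P14@t=131/3, P17(miss)}
  N7 x:[131/3,142/3] y:[113/3,43] z:[33,116/3] -> miss, prune
  N9 x:[35,124/3] y:[98/3,39] z:[104/3,133/3] -> hit [35,39], descend [2, 12]
    N2 x:[35,116/3] y:[98/3,116/3] z:[115/3,133/3] -> hit [115/3,116/3] leaf, test {P6(miss), P9(miss), P19(miss)}
    N12 x:[110/3,124/3] y:[34,39] z:[104/3,36] -> miss, prune
  N11 x:[137/3,49] y:[34,43] z:[115/3,133/3] -> miss, prune

Summary -> nodes [0, 4, 3, 6, 7, 9, 2, 12, 11]; box-tests=9; leaf-entries=2; first=P13

== RESULT ==
[0, 4, 3, 6, 7, 9, 2, 12, 11]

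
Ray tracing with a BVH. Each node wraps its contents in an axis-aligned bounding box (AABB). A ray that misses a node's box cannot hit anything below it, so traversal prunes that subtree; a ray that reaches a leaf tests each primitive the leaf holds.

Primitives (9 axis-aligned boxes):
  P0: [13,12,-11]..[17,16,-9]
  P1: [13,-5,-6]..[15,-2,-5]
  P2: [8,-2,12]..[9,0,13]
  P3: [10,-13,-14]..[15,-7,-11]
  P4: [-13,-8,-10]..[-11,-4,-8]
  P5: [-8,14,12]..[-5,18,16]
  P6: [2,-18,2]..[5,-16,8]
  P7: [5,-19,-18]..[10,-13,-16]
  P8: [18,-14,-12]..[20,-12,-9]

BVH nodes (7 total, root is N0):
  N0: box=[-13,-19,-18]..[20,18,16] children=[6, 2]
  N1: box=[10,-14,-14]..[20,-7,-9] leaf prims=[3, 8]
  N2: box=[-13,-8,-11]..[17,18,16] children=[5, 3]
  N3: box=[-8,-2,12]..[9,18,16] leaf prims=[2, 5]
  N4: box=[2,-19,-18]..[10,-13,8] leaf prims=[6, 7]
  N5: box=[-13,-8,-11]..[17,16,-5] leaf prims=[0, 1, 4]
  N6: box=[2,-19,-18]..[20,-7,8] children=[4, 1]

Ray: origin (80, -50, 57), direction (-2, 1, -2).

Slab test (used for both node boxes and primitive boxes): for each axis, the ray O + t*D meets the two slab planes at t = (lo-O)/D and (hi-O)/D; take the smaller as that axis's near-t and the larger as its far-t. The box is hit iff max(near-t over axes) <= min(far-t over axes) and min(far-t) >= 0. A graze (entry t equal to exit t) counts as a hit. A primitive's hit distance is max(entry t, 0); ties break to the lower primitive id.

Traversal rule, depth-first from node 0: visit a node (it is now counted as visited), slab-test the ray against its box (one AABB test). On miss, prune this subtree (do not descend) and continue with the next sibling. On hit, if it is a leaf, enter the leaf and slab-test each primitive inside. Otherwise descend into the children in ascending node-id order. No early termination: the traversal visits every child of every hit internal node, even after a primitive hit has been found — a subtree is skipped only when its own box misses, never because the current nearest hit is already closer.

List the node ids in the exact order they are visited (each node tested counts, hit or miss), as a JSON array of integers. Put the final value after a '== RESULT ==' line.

Traverse from the root:
N0 x:[30,93/2] y:[31,68] z:[41/2,75/2] -> hit [31,75/2], descend [2, 6]
  N2 x:[63/2,93/2] y:[42,68] z:[41/2,34] -> miss, prune
  N6 x:[30,39] y:[31,43] z:[49/2,75/2] -> hit [31,75/2], descend [1, 4]
    N1 x:[30,35] y:[36,43] z:[33,71/2] -> miss, prune
    N4 x:[35,39] y:[31,37] z:[49/2,75/2] -> hit [35,37] leaf, test {P6(miss), P7@t=73/2}

Visited [0, 2, 6, 1, 4]. Tests: 5 box, 1 leaf. Nearest: P7.

== RESULT ==
[0, 2, 6, 1, 4]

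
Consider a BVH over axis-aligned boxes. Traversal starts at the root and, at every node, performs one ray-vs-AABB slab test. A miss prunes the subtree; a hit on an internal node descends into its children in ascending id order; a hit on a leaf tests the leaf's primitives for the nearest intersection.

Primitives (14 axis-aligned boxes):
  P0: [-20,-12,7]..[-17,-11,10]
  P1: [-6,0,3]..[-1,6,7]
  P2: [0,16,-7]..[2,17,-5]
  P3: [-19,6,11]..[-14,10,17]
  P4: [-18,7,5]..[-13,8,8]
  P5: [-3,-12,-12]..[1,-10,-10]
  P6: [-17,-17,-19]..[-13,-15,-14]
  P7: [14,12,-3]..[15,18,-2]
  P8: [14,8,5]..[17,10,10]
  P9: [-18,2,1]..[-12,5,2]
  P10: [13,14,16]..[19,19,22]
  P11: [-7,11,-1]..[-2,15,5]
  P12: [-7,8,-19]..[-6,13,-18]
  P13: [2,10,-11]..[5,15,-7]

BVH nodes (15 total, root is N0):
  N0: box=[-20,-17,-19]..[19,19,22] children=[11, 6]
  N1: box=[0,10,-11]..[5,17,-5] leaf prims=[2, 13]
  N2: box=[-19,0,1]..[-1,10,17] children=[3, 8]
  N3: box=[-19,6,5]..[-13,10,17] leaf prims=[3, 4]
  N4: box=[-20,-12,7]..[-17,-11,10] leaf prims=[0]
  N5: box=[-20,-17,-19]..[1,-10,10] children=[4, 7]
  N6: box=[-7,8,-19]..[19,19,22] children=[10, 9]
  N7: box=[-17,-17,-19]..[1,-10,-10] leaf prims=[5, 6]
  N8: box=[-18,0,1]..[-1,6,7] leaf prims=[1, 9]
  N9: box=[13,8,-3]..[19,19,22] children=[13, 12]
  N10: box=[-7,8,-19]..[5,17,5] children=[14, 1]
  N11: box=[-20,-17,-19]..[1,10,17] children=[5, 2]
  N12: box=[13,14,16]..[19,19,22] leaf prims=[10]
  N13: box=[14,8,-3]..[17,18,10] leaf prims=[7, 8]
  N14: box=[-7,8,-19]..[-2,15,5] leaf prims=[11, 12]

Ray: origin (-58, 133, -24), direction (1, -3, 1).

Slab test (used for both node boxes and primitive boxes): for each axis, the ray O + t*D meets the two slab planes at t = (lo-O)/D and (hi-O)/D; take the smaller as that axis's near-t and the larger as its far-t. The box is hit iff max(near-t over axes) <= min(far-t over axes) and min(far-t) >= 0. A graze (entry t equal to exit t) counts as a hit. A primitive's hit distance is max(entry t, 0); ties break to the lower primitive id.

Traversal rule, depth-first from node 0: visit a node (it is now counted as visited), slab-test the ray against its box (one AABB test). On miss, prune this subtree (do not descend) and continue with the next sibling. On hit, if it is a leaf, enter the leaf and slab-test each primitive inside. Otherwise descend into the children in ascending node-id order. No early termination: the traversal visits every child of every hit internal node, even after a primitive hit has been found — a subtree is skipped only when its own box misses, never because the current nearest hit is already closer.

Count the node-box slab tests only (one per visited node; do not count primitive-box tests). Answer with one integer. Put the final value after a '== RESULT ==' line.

Traverse from the root:
N0 x:[38,77] y:[38,50] z:[5,46] -> hit [38,46], descend [6, 11]
  N6 x:[51,77] y:[38,125/3] z:[5,46] -> miss, prune
  N11 x:[38,59] y:[41,50] z:[5,41] -> hit [41,41], descend [2, 5]
    N2 x:[39,57] y:[41,133/3] z:[25,41] -> hit [41,41], descend [3, 8]
      N3 x:[39,45] y:[41,127/3] z:[29,41] -> hit [41,41] leaf, test {P3@t=41, P4(miss)}
      N8 x:[40,57] y:[127/3,133/3] z:[25,31] -> miss, prune
    N5 x:[38,59] y:[143/3,50] z:[5,34] -> miss, prune

7 AABB tests over nodes [0, 6, 11, 2, 3, 8, 5]; 1 leaf entered; closest P3.

== RESULT ==
7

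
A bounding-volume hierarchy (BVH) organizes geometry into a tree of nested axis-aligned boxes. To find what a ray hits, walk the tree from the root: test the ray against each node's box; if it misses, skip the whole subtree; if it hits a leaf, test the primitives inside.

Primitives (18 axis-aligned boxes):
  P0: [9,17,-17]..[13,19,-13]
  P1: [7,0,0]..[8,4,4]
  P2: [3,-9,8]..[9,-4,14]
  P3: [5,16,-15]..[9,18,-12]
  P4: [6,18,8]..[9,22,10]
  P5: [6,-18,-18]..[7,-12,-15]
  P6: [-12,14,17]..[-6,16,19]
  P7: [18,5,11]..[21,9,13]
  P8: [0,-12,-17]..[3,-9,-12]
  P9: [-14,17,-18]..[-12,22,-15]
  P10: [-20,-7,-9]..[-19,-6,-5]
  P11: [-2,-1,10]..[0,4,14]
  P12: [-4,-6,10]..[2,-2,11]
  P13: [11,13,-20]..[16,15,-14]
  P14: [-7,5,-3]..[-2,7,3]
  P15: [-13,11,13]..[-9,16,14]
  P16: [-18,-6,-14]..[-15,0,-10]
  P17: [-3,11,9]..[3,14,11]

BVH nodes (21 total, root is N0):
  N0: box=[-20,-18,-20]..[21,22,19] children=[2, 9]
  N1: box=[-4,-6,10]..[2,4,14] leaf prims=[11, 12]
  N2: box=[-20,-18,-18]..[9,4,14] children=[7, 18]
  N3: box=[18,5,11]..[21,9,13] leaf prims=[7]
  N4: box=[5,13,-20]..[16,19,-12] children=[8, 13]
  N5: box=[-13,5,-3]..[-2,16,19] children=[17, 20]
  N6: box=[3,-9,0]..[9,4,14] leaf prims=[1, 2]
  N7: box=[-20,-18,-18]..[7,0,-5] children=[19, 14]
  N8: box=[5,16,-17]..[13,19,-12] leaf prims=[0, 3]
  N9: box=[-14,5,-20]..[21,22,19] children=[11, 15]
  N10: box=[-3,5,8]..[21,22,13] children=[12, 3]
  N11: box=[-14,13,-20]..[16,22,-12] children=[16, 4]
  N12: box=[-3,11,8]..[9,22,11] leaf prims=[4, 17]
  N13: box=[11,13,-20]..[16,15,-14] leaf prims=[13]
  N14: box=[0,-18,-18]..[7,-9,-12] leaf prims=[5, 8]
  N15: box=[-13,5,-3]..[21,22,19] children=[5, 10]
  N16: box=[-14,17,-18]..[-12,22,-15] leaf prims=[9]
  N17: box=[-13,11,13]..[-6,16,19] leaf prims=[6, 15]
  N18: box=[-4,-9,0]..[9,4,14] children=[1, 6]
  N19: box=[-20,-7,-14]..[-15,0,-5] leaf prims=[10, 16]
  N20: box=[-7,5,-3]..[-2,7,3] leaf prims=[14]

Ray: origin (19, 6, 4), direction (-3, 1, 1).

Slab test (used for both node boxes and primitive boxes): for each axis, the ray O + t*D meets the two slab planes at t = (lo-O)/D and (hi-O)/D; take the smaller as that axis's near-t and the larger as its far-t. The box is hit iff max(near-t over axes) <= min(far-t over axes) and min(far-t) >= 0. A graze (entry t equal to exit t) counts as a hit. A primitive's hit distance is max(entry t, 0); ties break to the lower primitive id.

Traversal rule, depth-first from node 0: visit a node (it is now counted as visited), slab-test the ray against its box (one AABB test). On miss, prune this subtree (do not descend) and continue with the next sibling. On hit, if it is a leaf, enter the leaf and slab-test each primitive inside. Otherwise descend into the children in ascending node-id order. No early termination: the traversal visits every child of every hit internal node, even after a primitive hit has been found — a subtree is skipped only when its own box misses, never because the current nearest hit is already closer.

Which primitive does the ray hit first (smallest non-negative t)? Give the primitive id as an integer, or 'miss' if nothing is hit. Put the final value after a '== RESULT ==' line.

Traverse from the root:
N0 x:[-2/3,13] y:[-24,16] z:[-24,15] -> hit [-2/3,13], descend [2, 9]
  N2 x:[10/3,13] y:[-24,-2] z:[-22,10] -> miss, prune
  N9 x:[-2/3,11] y:[-1,16] z:[-24,15] -> hit [-2/3,11], descend [11, 15]
    N11 x:[1,11] y:[7,16] z:[-24,-16] -> miss, prune
    N15 x:[-2/3,32/3] y:[-1,16] z:[-7,15] -> hit [-2/3,32/3], descend [5, 10]
      N5 x:[7,32/3] y:[-1,10] z:[-7,15] -> hit [7,10], descend [17, 20]
        N17 x:[25/3,32/3] y:[5,10] z:[9,15] -> hit [9,10] leaf, test {P6(miss), P15@t=28/3}
        N20 x:[7,26/3] y:[-1,1] z:[-7,-1] -> miss, prune
      N10 x:[-2/3,22/3] y:[-1,16] z:[4,9] -> hit [4,22/3], descend [3, 12]
        N3 x:[-2/3,1/3] y:[-1,3] z:[7,9] -> miss, prune
        N12 x:[10/3,22/3] y:[5,16] z:[4,7] -> hit [5,7] leaf, test {P4(miss), P17@t=16/3}

order=[0, 2, 9, 11, 15, 5, 17, 20, 10, 3, 12]  |boxes|=11  |leaves|=2  hit=P17

== RESULT ==
17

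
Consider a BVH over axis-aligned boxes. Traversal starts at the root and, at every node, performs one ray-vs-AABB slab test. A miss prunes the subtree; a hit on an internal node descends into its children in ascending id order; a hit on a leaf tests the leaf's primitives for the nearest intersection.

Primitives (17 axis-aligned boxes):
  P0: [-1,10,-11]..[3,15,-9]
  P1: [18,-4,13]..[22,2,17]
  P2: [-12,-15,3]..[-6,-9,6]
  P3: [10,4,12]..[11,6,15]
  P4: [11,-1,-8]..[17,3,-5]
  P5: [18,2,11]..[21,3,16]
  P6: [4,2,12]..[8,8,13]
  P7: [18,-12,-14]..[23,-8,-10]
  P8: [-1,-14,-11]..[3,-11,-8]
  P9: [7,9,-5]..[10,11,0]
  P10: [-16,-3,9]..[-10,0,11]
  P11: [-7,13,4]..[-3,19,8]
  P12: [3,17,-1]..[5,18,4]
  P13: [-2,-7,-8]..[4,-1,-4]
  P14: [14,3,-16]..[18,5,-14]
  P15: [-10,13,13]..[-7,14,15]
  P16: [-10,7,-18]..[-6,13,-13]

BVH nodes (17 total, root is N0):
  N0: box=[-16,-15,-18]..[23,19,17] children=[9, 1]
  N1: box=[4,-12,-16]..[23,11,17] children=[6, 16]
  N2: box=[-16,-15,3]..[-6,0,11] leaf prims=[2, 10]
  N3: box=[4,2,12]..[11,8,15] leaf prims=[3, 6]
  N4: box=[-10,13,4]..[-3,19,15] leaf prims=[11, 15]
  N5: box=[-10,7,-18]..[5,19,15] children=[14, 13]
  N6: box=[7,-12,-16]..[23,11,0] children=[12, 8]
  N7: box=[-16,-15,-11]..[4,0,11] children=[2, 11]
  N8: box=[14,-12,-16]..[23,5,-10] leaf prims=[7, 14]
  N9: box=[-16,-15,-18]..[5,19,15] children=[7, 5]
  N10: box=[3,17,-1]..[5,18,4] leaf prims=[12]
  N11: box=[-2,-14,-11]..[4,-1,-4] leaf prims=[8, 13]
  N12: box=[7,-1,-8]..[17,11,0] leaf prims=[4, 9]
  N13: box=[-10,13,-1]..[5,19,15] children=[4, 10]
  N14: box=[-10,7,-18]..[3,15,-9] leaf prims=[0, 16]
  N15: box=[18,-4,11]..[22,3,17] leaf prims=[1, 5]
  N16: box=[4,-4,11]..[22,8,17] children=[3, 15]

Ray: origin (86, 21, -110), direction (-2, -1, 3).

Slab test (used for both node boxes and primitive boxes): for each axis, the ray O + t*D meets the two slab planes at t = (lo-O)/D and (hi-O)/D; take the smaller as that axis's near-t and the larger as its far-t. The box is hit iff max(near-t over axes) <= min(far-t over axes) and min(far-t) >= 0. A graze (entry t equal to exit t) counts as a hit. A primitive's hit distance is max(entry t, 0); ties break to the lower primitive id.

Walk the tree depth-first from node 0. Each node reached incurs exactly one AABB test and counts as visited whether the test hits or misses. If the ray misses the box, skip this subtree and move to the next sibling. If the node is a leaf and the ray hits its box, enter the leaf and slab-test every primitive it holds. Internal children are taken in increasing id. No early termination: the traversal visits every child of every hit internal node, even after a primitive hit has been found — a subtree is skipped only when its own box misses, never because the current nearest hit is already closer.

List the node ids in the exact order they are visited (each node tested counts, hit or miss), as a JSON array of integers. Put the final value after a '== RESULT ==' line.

Walk:
N0 x:[63/2,51] y:[2,36] z:[92/3,127/3] -> hit [63/2,36], descend [1, 9]
  N1 x:[63/2,41] y:[10,33] z:[94/3,127/3] -> hit [63/2,33], descend [6, 16]
    N6 x:[63/2,79/2] y:[10,33] z:[94/3,110/3] -> hit [63/2,33], descend [8, 12]
      N8 x:[63/2,36] y:[16,33] z:[94/3,100/3] -> hit [63/2,33] leaf, test {P7@t=32, P14(miss)}
      N12 x:[69/2,79/2] y:[10,22] z:[34,110/3] -> miss, prune
    N16 x:[32,41] y:[13,25] z:[121/3,127/3] -> miss, prune
  N9 x:[81/2,51] y:[2,36] z:[92/3,125/3] -> miss, prune

7 AABB tests over nodes [0, 1, 6, 8, 12, 16, 9]; 1 leaf entered; closest P7.

== RESULT ==
[0, 1, 6, 8, 12, 16, 9]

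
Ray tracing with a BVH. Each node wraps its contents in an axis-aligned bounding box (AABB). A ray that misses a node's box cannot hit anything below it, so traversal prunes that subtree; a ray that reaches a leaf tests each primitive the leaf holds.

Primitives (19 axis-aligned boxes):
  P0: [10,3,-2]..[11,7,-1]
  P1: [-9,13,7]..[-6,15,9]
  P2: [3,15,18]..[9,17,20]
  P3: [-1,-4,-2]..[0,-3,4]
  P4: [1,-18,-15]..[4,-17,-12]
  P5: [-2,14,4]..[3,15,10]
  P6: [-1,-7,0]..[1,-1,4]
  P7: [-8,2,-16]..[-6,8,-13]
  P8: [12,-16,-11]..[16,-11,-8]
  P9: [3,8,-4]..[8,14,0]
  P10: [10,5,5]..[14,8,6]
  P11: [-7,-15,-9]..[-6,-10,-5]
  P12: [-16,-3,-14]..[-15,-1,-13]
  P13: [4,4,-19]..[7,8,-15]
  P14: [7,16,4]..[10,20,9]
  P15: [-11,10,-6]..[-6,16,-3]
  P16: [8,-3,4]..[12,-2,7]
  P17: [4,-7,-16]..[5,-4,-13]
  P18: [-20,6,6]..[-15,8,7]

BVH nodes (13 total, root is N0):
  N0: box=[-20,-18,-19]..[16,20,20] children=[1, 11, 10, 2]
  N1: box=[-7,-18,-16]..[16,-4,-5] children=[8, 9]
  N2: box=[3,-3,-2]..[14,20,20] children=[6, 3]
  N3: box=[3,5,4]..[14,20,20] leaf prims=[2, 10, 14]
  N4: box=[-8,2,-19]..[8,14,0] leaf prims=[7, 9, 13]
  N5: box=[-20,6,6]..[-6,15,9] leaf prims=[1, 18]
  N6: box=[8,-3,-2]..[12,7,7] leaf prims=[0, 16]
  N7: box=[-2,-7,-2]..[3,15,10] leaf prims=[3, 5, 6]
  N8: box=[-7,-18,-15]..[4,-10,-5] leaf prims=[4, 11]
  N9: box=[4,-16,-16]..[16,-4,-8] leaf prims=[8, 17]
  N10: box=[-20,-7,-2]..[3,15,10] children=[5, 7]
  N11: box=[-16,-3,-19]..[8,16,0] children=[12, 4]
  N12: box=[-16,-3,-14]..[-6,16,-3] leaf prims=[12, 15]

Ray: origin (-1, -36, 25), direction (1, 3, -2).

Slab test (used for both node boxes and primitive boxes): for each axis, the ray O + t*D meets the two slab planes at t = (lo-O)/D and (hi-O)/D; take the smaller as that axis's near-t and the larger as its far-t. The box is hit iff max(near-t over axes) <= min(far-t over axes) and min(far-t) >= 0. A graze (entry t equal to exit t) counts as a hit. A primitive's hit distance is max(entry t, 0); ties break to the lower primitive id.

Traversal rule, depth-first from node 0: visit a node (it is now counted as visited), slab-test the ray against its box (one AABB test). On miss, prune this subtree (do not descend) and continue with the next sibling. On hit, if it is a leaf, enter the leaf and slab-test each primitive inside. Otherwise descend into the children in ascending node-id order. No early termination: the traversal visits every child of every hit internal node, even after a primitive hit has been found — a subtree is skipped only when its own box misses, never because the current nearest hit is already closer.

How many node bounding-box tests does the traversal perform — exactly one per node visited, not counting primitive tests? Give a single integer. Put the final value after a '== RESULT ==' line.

Trace the traversal:
N0 x:[-19,17] y:[6,56/3] z:[5/2,22] -> hit [6,17], descend [1, 2, 10, 11]
  N1 x:[-6,17] y:[6,32/3] z:[15,41/2] -> miss, prune
  N2 x:[4,15] y:[11,56/3] z:[5/2,27/2] -> hit [11,27/2], descend [3, 6]
    N3 x:[4,15] y:[41/3,56/3] z:[5/2,21/2] -> miss, prune
    N6 x:[9,13] y:[11,43/3] z:[9,27/2] -> hit [11,13] leaf, test {P0(miss), P16(miss)}
  N10 x:[-19,4] y:[29/3,17] z:[15/2,27/2] -> miss, prune
  N11 x:[-15,9] y:[11,52/3] z:[25/2,22] -> miss, prune

Visited [0, 1, 2, 3, 6, 10, 11]. Tests: 7 box, 1 leaf. Nearest: miss.

== RESULT ==
7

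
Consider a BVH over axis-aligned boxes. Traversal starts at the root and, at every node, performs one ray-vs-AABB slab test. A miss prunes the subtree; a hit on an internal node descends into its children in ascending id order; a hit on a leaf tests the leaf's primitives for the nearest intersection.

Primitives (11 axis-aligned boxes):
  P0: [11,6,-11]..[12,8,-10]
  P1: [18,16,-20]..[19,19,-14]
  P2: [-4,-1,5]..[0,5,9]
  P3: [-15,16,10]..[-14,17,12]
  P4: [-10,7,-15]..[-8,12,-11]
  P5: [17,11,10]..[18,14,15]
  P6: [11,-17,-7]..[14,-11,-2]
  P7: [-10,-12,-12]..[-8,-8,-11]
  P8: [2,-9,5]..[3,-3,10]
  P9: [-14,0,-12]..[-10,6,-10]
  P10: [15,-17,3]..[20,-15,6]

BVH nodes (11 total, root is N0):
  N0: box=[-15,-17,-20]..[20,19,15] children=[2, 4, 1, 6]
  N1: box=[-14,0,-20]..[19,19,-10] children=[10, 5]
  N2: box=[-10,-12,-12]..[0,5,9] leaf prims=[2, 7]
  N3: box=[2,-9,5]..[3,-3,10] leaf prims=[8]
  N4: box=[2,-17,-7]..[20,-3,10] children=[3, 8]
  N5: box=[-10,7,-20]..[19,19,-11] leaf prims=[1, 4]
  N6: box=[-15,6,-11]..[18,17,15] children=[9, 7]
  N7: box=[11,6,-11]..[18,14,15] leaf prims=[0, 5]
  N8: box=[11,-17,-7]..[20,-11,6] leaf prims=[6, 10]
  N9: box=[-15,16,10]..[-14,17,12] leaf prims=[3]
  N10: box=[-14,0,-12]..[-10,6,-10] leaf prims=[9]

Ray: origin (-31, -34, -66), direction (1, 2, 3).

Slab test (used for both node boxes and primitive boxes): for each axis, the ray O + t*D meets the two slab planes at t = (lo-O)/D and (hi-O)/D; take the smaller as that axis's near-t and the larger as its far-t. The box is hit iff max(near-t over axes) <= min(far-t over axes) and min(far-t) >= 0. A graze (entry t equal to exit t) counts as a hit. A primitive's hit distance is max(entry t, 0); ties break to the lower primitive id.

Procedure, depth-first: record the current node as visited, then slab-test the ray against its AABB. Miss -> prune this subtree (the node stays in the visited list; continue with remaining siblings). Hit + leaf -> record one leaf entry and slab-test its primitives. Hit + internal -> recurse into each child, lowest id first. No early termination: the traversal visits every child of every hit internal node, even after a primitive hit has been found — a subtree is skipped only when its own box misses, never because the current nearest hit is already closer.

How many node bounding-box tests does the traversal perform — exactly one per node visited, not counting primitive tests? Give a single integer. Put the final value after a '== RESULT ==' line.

Trace the traversal:
N0 x:[16,51] y:[17/2,53/2] z:[46/3,27] -> hit [16,53/2], descend [1, 2, 4, 6]
  N1 x:[17,50] y:[17,53/2] z:[46/3,56/3] -> hit [17,56/3], descend [5, 10]
    N5 x:[21,50] y:[41/2,53/2] z:[46/3,55/3] -> miss, prune
    N10 x:[17,21] y:[17,20] z:[18,56/3] -> hit [18,56/3] leaf, test {P9@t=18}
  N2 x:[21,31] y:[11,39/2] z:[18,25] -> miss, prune
  N4 x:[33,51] y:[17/2,31/2] z:[59/3,76/3] -> miss, prune
  N6 x:[16,49] y:[20,51/2] z:[55/3,27] -> hit [20,51/2], descend [7, 9]
    N7 x:[42,49] y:[20,24] z:[55/3,27] -> miss, prune
    N9 x:[16,17] y:[25,51/2] z:[76/3,26] -> miss, prune

9 AABB tests over nodes [0, 1, 5, 10, 2, 4, 6, 7, 9]; 1 leaf entered; closest P9.

== RESULT ==
9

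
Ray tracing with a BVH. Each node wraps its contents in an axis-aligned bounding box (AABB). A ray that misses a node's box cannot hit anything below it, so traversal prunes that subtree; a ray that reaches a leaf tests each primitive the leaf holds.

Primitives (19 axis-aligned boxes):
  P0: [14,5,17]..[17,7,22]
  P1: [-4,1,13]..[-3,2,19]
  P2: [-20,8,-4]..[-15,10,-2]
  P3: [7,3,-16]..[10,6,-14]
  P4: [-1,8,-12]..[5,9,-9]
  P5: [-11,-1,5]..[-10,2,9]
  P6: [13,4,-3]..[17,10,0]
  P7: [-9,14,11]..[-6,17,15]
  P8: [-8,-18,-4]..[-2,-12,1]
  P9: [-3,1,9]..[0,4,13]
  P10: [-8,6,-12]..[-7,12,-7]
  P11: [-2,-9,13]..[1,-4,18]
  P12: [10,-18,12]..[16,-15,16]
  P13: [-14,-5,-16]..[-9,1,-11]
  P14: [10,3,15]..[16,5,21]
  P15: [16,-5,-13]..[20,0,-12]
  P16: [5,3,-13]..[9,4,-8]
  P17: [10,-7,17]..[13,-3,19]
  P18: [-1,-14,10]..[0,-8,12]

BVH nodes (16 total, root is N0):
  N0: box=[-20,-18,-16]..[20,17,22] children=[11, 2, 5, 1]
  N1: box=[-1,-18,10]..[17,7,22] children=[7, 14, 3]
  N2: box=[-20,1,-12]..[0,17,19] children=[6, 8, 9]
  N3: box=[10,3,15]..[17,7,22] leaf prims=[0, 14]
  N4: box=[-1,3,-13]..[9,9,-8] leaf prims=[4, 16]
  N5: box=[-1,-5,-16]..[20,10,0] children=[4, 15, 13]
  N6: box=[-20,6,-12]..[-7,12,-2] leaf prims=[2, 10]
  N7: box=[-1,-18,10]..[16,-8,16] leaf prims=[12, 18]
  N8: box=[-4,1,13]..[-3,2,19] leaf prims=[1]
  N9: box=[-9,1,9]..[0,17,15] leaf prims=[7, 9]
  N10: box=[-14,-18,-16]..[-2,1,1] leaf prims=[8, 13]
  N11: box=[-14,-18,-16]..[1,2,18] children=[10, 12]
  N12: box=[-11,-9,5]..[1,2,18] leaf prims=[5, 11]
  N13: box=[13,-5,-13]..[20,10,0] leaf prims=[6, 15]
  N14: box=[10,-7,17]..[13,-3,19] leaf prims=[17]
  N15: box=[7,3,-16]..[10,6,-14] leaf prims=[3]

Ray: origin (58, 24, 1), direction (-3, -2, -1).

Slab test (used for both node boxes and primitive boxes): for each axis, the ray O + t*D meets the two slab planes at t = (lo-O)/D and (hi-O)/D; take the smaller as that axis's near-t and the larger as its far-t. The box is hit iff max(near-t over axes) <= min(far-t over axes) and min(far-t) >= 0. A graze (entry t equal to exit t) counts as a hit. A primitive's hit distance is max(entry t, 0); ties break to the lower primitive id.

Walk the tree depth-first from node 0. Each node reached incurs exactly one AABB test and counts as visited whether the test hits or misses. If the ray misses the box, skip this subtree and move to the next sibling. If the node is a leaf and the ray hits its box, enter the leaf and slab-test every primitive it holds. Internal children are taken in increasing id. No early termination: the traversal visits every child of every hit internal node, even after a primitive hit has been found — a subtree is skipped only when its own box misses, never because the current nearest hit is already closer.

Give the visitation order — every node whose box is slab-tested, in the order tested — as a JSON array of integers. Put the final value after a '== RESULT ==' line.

Trace the traversal:
N0 x:[38/3,26] y:[7/2,21] z:[-21,17] -> hit [38/3,17], descend [1, 2, 5, 11]
  N1 x:[41/3,59/3] y:[17/2,21] z:[-21,-9] -> miss, prune
  N2 x:[58/3,26] y:[7/2,23/2] z:[-18,13] -> miss, prune
  N5 x:[38/3,59/3] y:[7,29/2] z:[1,17] -> hit [38/3,29/2], descend [4, 13, 15]
    N4 x:[49/3,59/3] y:[15/2,21/2] z:[9,14] -> miss, prune
    N13 x:[38/3,15] y:[7,29/2] z:[1,14] -> hit [38/3,14] leaf, test {P6(miss), P15@t=13}
    N15 x:[16,17] y:[9,21/2] z:[15,17] -> miss, prune
  N11 x:[19,24] y:[11,21] z:[-17,17] -> miss, prune

Visited [0, 1, 2, 5, 4, 13, 15, 11]. Tests: 8 box, 1 leaf. Nearest: P15.

== RESULT ==
[0, 1, 2, 5, 4, 13, 15, 11]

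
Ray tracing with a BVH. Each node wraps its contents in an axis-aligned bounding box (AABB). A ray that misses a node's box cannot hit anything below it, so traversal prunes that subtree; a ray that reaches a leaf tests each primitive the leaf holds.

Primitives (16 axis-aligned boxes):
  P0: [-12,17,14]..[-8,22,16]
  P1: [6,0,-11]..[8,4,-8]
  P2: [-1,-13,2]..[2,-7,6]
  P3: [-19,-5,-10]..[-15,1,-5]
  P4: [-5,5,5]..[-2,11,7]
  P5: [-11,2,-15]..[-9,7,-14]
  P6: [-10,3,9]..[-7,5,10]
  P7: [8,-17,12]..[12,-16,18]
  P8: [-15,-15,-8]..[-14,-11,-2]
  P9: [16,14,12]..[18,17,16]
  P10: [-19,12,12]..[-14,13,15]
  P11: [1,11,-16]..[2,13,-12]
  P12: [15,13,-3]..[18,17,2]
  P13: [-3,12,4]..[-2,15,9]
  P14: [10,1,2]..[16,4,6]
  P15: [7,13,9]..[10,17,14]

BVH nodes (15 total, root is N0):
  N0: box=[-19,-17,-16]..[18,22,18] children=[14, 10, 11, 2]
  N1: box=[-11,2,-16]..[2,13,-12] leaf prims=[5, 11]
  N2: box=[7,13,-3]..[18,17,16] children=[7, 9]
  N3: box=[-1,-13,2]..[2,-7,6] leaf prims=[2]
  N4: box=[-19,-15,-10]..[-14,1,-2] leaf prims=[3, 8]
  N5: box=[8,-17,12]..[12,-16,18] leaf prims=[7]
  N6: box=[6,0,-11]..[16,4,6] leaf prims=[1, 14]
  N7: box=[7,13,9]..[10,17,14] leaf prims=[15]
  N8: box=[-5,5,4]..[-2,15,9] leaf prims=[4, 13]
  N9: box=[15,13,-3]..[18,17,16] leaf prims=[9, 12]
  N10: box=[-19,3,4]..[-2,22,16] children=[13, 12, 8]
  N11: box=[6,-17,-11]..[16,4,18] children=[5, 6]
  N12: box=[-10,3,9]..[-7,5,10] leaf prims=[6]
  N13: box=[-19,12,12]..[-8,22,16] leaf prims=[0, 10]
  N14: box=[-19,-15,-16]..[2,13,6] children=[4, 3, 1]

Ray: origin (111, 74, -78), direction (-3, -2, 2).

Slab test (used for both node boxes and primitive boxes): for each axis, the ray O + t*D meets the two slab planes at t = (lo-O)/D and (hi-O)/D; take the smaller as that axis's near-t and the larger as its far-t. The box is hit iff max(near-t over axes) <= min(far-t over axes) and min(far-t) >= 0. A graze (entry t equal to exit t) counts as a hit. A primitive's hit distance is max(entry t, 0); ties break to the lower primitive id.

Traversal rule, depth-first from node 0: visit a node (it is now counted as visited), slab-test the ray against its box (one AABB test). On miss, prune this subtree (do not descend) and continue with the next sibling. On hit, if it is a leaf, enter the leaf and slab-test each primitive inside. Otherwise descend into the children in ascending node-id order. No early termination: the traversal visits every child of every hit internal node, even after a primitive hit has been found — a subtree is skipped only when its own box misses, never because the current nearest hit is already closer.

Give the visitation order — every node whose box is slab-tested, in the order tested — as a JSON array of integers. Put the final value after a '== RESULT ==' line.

Traverse from the root:
N0 x:[31,130/3] y:[26,91/2] z:[31,48] -> hit [31,130/3], descend [2, 10, 11, 14]
  N2 x:[31,104/3] y:[57/2,61/2] z:[75/2,47] -> miss, prune
  N10 x:[113/3,130/3] y:[26,71/2] z:[41,47] -> miss, prune
  N11 x:[95/3,35] y:[35,91/2] z:[67/2,48] -> hit [35,35], descend [5, 6]
    N5 x:[33,103/3] y:[45,91/2] z:[45,48] -> miss, prune
    N6 x:[95/3,35] y:[35,37] z:[67/2,42] -> hit [35,35] leaf, test {P1@t=35, P14(miss)}
  N14 x:[109/3,130/3] y:[61/2,89/2] z:[31,42] -> hit [109/3,42], descend [1, 3, 4]
    N1 x:[109/3,122/3] y:[61/2,36] z:[31,33] -> miss, prune
    N3 x:[109/3,112/3] y:[81/2,87/2] z:[40,42] -> miss, prune
    N4 x:[125/3,130/3] y:[73/2,89/2] z:[34,38] -> miss, prune

10 AABB tests over nodes [0, 2, 10, 11, 5, 6, 14, 1, 3, 4]; 1 leaf entered; closest P1.

== RESULT ==
[0, 2, 10, 11, 5, 6, 14, 1, 3, 4]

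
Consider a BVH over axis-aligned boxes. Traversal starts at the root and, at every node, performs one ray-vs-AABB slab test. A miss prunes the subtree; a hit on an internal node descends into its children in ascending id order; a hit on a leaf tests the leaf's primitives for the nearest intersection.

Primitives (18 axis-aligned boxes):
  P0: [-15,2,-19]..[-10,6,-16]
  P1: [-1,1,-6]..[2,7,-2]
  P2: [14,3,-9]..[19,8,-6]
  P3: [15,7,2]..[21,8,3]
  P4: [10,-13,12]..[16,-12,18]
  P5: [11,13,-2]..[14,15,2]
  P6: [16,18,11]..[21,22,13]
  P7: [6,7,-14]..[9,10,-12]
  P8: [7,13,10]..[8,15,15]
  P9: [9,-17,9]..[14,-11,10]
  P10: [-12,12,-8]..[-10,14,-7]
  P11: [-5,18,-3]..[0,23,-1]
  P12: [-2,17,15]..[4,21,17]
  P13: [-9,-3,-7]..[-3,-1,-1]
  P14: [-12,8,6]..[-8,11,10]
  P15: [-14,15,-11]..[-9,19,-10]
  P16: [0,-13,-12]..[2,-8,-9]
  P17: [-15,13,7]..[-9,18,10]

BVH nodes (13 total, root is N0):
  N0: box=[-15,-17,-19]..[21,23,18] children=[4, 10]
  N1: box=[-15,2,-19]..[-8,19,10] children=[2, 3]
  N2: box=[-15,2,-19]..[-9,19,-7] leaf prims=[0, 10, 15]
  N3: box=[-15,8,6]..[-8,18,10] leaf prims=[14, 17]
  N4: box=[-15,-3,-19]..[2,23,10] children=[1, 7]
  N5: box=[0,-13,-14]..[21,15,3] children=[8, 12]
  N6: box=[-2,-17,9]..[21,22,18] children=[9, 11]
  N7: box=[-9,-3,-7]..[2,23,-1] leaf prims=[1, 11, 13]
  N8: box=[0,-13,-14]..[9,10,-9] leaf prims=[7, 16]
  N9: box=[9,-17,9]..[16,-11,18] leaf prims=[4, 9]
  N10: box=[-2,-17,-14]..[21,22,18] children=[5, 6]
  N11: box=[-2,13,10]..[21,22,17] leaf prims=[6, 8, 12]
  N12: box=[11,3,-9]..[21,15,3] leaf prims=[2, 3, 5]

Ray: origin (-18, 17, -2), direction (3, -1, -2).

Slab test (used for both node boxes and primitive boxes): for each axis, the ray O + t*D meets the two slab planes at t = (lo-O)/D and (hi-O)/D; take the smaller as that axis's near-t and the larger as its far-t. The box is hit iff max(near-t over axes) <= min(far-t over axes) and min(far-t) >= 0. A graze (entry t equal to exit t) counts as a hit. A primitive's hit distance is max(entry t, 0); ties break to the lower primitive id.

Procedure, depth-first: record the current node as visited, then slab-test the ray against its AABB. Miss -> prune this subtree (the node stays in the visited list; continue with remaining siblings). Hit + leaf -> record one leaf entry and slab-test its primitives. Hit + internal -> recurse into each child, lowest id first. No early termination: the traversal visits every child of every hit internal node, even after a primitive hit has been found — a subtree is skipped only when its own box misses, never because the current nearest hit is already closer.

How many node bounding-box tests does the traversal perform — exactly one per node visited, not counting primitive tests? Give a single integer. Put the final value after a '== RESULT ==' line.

Traverse from the root:
N0 x:[1,13] y:[-6,34] z:[-10,17/2] -> hit [1,17/2], descend [4, 10]
  N4 x:[1,20/3] y:[-6,20] z:[-6,17/2] -> hit [1,20/3], descend [1, 7]
    N1 x:[1,10/3] y:[-2,15] z:[-6,17/2] -> hit [1,10/3], descend [2, 3]
      N2 x:[1,3] y:[-2,15] z:[5/2,17/2] -> hit [5/2,3] leaf, test {P0(miss), P10(miss), P15(miss)}
      N3 x:[1,10/3] y:[-1,9] z:[-6,-4] -> miss, prune
    N7 x:[3,20/3] y:[-6,20] z:[-1/2,5/2] -> miss, prune
  N10 x:[16/3,13] y:[-5,34] z:[-10,6] -> hit [16/3,6], descend [5, 6]
    N5 x:[6,13] y:[2,30] z:[-5/2,6] -> hit [6,6], descend [8, 12]
      N8 x:[6,9] y:[7,30] z:[7/2,6] -> miss, prune
      N12 x:[29/3,13] y:[2,14] z:[-5/2,7/2] -> miss, prune
    N6 x:[16/3,13] y:[-5,34] z:[-10,-11/2] -> miss, prune

order=[0, 4, 1, 2, 3, 7, 10, 5, 8, 12, 6]  |boxes|=11  |leaves|=1  hit=miss

== RESULT ==
11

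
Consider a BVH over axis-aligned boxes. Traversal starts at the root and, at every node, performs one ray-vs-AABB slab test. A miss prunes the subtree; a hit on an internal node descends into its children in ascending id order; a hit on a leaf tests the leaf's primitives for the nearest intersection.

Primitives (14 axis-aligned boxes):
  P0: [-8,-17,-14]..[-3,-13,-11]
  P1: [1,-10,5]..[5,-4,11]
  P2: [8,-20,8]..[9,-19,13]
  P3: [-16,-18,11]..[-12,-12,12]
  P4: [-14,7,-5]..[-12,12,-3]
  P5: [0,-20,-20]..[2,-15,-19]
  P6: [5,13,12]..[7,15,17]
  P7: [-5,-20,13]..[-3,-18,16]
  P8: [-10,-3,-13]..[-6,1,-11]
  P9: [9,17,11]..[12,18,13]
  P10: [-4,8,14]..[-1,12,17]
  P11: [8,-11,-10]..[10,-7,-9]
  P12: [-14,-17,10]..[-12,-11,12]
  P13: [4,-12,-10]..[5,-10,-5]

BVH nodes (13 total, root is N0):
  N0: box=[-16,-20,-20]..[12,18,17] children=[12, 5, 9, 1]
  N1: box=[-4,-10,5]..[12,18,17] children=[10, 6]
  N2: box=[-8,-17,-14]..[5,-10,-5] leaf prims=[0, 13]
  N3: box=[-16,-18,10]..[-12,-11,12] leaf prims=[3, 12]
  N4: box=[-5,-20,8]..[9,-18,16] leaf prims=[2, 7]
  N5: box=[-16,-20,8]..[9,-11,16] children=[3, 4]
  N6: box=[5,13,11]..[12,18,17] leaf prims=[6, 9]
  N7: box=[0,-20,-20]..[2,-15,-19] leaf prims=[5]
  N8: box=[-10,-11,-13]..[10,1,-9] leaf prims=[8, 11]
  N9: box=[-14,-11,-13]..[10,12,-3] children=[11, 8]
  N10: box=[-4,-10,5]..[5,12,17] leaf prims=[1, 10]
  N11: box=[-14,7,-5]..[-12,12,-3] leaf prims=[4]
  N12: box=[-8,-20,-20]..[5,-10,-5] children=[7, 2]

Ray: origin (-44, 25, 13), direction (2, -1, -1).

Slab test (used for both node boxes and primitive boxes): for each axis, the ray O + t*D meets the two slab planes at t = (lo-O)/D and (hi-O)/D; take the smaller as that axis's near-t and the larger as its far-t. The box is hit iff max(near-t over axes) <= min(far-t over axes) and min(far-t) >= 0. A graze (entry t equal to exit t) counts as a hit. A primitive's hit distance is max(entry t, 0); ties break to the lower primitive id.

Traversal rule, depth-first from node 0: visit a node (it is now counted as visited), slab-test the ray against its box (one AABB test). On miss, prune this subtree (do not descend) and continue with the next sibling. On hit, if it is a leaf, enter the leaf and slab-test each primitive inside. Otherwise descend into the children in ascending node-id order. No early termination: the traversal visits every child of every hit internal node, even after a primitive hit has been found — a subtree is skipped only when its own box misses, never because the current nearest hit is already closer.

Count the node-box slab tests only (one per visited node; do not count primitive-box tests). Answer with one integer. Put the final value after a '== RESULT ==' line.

Walk:
N0 x:[14,28] y:[7,45] z:[-4,33] -> hit [14,28], descend [1, 5, 9, 12]
  N1 x:[20,28] y:[7,35] z:[-4,8] -> miss, prune
  N5 x:[14,53/2] y:[36,45] z:[-3,5] -> miss, prune
  N9 x:[15,27] y:[13,36] z:[16,26] -> hit [16,26], descend [8, 11]
    N8 x:[17,27] y:[24,36] z:[22,26] -> hit [24,26] leaf, test {P8(miss), P11(miss)}
    N11 x:[15,16] y:[13,18] z:[16,18] -> hit [16,16] leaf, test {P4@t=16}
  N12 x:[18,49/2] y:[35,45] z:[18,33] -> miss, prune

order=[0, 1, 5, 9, 8, 11, 12]  |boxes|=7  |leaves|=2  hit=P4

== RESULT ==
7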